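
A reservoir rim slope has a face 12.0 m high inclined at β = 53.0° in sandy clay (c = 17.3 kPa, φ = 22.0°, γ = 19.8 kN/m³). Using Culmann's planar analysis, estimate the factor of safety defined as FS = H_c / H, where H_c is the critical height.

FS = 1.51

H_c = (4c/γ) · sinβ cosφ / [1 − cos(β − φ)]
    = (4·17.3/19.8) · sin53.0°·cos22.0° / [1 − cos31.0°]
    = 3.495 · 0.7405 / 0.1428 = 18.12 m
FS = H_c / H = 18.12 / 12.0 = 1.510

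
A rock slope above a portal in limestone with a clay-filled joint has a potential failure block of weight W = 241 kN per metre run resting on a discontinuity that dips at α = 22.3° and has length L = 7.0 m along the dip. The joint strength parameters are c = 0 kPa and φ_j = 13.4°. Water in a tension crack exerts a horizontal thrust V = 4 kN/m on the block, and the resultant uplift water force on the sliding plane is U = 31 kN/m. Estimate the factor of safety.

Resolving the block weight along and normal to the plane and applying the Mohr–Coulomb strength on the joint:
N' = W cosα − U − V sinα = 241·cos22.3° − 31 − 4·sin22.3° = 190.5 kN/m
Driving force T = W sinα + V cosα = 241·sin22.3° + 4·cos22.3° = 95.1 kN/m
Resisting force R = c·L + N'·tanφ_j = 0·7.0 + 190.5·tan13.4° = 0.0 + 45.4 = 45.4 kN/m
FS = R / T = 45.4 / 95.1 = 0.477

FS = 0.48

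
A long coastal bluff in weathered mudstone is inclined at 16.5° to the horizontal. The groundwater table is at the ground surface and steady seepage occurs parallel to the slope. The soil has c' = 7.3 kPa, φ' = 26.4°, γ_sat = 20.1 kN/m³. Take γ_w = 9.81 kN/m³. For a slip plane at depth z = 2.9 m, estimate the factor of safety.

FS = 1.32

With seepage parallel to the slope and the water table at the surface, the effective normal stress on the slip plane uses the buoyant unit weight γ' = γ_sat − γ_w while the driving shear stress uses γ_sat:
FS = [c' + γ' z cos²β tanφ'] / [γ_sat z sinβ cosβ]
γ' = 20.1 − 9.81 = 10.29 kN/m³
Numerator = 7.3 + 10.29·2.9·cos²16.5°·tan26.4° = 7.3 + 10.29·2.9·0.9193·0.4964 = 20.918 kPa
Denominator = 20.1·2.9·sin16.5°·cos16.5° = 20.1·2.9·0.2840·0.9588 = 15.874 kPa
FS = 20.918 / 15.874 = 1.318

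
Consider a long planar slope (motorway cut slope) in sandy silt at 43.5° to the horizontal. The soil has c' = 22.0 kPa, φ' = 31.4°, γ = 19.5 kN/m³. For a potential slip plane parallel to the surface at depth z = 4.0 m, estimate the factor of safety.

FS = 1.21

For an infinite slope with a slip plane parallel to the surface (no pore pressure): FS = [c' + γz cos²β tanφ'] / [γz sinβ cosβ].
γz = 19.5·4.0 = 78.00 kN/m²
Numerator = 22.0 + 78.00·cos²43.5°·tan31.4° = 22.0 + 78.00·0.5262·0.6104 = 47.052 kPa
Denominator = 78.00·sin43.5°·cos43.5° = 78.00·0.6884·0.7254 = 38.947 kPa
FS = 47.052 / 38.947 = 1.208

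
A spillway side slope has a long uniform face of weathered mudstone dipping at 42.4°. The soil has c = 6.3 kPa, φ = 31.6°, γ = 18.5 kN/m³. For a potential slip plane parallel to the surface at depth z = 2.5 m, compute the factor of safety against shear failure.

For an infinite slope with a slip plane parallel to the surface (no pore pressure): FS = [c + γz cos²β tanφ] / [γz sinβ cosβ].
γz = 18.5·2.5 = 46.25 kN/m²
Numerator = 6.3 + 46.25·cos²42.4°·tan31.6° = 6.3 + 46.25·0.5453·0.6152 = 21.816 kPa
Denominator = 46.25·sin42.4°·cos42.4° = 46.25·0.6743·0.7385 = 23.030 kPa
FS = 21.816 / 23.030 = 0.947

FS = 0.95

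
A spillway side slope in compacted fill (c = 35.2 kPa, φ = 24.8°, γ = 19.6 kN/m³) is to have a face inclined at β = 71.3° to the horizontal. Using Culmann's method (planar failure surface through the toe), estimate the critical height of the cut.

Culmann's analysis gives the critical failure plane at α_cr = (β + φ)/2 = (71.3 + 24.8)/2 = 48.0°, and the critical height
H_c = (4c/γ) · sinβ cosφ / [1 − cos(β − φ)]
    = (4·35.2/19.6) · sin71.3°·cos24.8° / [1 − cos(46.5°)]
    = 7.184 · 0.9472·0.9078 / [1 − 0.6884]
    = 7.184 · 0.8599 / 0.3116
    = 19.82 m

H_c = 19.82 m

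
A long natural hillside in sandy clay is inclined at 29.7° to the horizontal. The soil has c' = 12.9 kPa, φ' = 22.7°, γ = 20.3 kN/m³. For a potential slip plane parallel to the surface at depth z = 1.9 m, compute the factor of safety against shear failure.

For an infinite slope with a slip plane parallel to the surface (no pore pressure): FS = [c' + γz cos²β tanφ'] / [γz sinβ cosβ].
γz = 20.3·1.9 = 38.57 kN/m²
Numerator = 12.9 + 38.57·cos²29.7°·tan22.7° = 12.9 + 38.57·0.7545·0.4183 = 25.074 kPa
Denominator = 38.57·sin29.7°·cos29.7° = 38.57·0.4955·0.8686 = 16.599 kPa
FS = 25.074 / 16.599 = 1.511

FS = 1.51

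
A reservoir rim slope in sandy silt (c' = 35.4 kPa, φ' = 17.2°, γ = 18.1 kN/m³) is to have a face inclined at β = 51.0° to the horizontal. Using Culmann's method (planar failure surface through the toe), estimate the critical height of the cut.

Culmann's analysis gives the critical failure plane at α_cr = (β + φ')/2 = (51.0 + 17.2)/2 = 34.1°, and the critical height
H_c = (4c'/γ) · sinβ cosφ' / [1 − cos(β − φ')]
    = (4·35.4/18.1) · sin51.0°·cos17.2° / [1 − cos(33.8°)]
    = 7.823 · 0.7771·0.9553 / [1 − 0.8310]
    = 7.823 · 0.7424 / 0.1690
    = 34.36 m

H_c = 34.36 m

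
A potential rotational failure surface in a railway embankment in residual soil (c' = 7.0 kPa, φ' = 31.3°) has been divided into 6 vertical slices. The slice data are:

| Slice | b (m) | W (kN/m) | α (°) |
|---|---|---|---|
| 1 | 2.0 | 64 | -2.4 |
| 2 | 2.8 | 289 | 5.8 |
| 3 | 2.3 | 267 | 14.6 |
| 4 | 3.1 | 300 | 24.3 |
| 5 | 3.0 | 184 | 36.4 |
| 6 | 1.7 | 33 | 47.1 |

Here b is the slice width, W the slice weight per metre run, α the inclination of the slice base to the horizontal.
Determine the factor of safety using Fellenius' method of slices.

FS = 2.16

Ordinary method of slices: FS = Σ[c'·Δl_i + (W_i cosα_i)·tanφ'] / Σ W_i sinα_i, with Δl_i = b_i / cosα_i.
Slice 1: Δl = 2.0/cos(-2.4°) = 2.002 m; N'_1 = 64·cos(-2.4°) = 63.9; c'Δl = 14.01; W sinα = -2.7
Slice 2: Δl = 2.8/cos5.8° = 2.814 m; N'_2 = 289·cos5.8° = 287.5; c'Δl = 19.70; W sinα = 29.2
Slice 3: Δl = 2.3/cos14.6° = 2.377 m; N'_3 = 267·cos14.6° = 258.4; c'Δl = 16.64; W sinα = 67.3
Slice 4: Δl = 3.1/cos24.3° = 3.401 m; N'_4 = 300·cos24.3° = 273.4; c'Δl = 23.81; W sinα = 123.5
Slice 5: Δl = 3.0/cos36.4° = 3.727 m; N'_5 = 184·cos36.4° = 148.1; c'Δl = 26.09; W sinα = 109.2
Slice 6: Δl = 1.7/cos47.1° = 2.497 m; N'_6 = 33·cos47.1° = 22.5; c'Δl = 17.48; W sinα = 24.2
Σc'Δl = 117.7 kN/m; ΣN' = 1053.8 kN/m; ΣW sinα = 350.6 kN/m
Resisting = 117.7 + 1053.8·tan31.3° = 117.7 + 640.7 = 758.5 kN/m
FS = 758.5 / 350.6 = 2.163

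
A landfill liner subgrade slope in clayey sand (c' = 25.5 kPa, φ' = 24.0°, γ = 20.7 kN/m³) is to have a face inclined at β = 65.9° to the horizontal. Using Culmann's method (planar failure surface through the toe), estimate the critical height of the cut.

Culmann's analysis gives the critical failure plane at α_cr = (β + φ')/2 = (65.9 + 24.0)/2 = 45.0°, and the critical height
H_c = (4c'/γ) · sinβ cosφ' / [1 − cos(β − φ')]
    = (4·25.5/20.7) · sin65.9°·cos24.0° / [1 − cos(41.9°)]
    = 4.928 · 0.9128·0.9135 / [1 − 0.7443]
    = 4.928 · 0.8339 / 0.2557
    = 16.07 m

H_c = 16.07 m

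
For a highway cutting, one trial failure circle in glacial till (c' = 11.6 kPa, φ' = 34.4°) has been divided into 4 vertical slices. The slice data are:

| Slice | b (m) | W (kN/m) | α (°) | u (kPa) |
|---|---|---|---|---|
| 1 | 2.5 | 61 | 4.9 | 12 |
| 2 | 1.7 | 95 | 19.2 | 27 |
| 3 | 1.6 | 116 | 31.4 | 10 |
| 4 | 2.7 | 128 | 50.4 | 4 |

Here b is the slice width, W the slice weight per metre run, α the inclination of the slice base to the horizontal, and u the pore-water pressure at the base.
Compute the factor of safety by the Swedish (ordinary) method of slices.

Ordinary method of slices: FS = Σ[c'·Δl_i + (W_i cosα_i − u_i·Δl_i)·tanφ'] / Σ W_i sinα_i, with Δl_i = b_i / cosα_i.
Slice 1: Δl = 2.5/cos4.9° = 2.509 m; N'_1 = 61·cos4.9° − 12·2.509 = 30.7; c'Δl = 29.11; W sinα = 5.2
Slice 2: Δl = 1.7/cos19.2° = 1.800 m; N'_2 = 95·cos19.2° − 27·1.800 = 41.1; c'Δl = 20.88; W sinα = 31.2
Slice 3: Δl = 1.6/cos31.4° = 1.875 m; N'_3 = 116·cos31.4° − 10·1.875 = 80.3; c'Δl = 21.74; W sinα = 60.4
Slice 4: Δl = 2.7/cos50.4° = 4.236 m; N'_4 = 128·cos50.4° − 4·4.236 = 64.6; c'Δl = 49.14; W sinα = 98.6
Σc'Δl = 120.9 kN/m; ΣN' = 216.7 kN/m; ΣW sinα = 195.5 kN/m
Resisting = 120.9 + 216.7·tan34.4° = 120.9 + 148.4 = 269.2 kN/m
FS = 269.2 / 195.5 = 1.377

FS = 1.38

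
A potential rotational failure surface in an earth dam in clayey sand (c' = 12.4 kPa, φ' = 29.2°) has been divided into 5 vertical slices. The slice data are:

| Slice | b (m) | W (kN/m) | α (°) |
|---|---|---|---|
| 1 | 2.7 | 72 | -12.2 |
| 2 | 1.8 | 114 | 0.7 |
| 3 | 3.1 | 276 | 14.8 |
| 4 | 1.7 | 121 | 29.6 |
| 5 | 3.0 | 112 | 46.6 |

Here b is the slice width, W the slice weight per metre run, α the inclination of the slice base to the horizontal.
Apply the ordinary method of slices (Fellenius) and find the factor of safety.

FS = 2.67

Ordinary method of slices: FS = Σ[c'·Δl_i + (W_i cosα_i)·tanφ'] / Σ W_i sinα_i, with Δl_i = b_i / cosα_i.
Slice 1: Δl = 2.7/cos(-12.2°) = 2.762 m; N'_1 = 72·cos(-12.2°) = 70.4; c'Δl = 34.25; W sinα = -15.2
Slice 2: Δl = 1.8/cos0.7° = 1.800 m; N'_2 = 114·cos0.7° = 114.0; c'Δl = 22.32; W sinα = 1.4
Slice 3: Δl = 3.1/cos14.8° = 3.206 m; N'_3 = 276·cos14.8° = 266.8; c'Δl = 39.76; W sinα = 70.5
Slice 4: Δl = 1.7/cos29.6° = 1.955 m; N'_4 = 121·cos29.6° = 105.2; c'Δl = 24.24; W sinα = 59.8
Slice 5: Δl = 3.0/cos46.6° = 4.366 m; N'_5 = 112·cos46.6° = 77.0; c'Δl = 54.14; W sinα = 81.4
Σc'Δl = 174.7 kN/m; ΣN' = 633.4 kN/m; ΣW sinα = 197.8 kN/m
Resisting = 174.7 + 633.4·tan29.2° = 174.7 + 354.0 = 528.7 kN/m
FS = 528.7 / 197.8 = 2.673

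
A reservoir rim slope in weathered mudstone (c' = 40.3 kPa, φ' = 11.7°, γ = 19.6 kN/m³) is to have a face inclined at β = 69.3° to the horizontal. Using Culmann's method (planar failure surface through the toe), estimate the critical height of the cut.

Culmann's analysis gives the critical failure plane at α_cr = (β + φ')/2 = (69.3 + 11.7)/2 = 40.5°, and the critical height
H_c = (4c'/γ) · sinβ cosφ' / [1 − cos(β − φ')]
    = (4·40.3/19.6) · sin69.3°·cos11.7° / [1 − cos(57.6°)]
    = 8.224 · 0.9354·0.9792 / [1 − 0.5358]
    = 8.224 · 0.9160 / 0.4642
    = 16.23 m

H_c = 16.23 m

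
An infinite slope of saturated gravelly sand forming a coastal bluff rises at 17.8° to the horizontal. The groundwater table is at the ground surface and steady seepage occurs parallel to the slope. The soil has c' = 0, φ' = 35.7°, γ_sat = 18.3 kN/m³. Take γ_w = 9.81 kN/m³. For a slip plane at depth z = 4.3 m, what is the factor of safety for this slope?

With seepage parallel to the slope and the water table at the surface, the effective normal stress on the slip plane uses the buoyant unit weight γ' = γ_sat − γ_w while the driving shear stress uses γ_sat:
FS = [c' + γ' z cos²β tanφ'] / [γ_sat z sinβ cosβ]
(For c' = 0 this reduces to FS = (γ'/γ_sat)·tanφ'/tanβ.)
γ' = 18.3 − 9.81 = 8.49 kN/m³
Numerator = 0.0 + 8.49·4.3·cos²17.8°·tan35.7° = 0.0 + 8.49·4.3·0.9066·0.7186 = 23.781 kPa
Denominator = 18.3·4.3·sin17.8°·cos17.8° = 18.3·4.3·0.3057·0.9521 = 22.904 kPa
FS = 23.781 / 22.904 = 1.038

FS = 1.04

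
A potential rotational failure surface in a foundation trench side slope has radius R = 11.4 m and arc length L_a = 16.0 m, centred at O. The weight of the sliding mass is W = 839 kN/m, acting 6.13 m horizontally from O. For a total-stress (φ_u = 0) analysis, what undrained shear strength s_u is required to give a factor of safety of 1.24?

s_u = 35.0 kPa

FS = s_u·L_a·R / (W·d), so s_u = FS·W·d / (L_a·R).
s_u = 1.24·839·6.13 / (16.00·11.4) = 6377.4 / 182.40 = 34.96 kPa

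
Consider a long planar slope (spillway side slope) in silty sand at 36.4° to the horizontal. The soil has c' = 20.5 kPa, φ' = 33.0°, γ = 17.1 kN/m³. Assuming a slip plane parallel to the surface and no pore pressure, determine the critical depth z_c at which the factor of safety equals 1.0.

z_c = 21.06 m

Setting FS = 1.00 in FS = [c' + γz cos²β tanφ'] / [γz sinβ cosβ] and solving for z:
z = c' / [γ cosβ (FS·sinβ − cosβ·tanφ')]
  = 20.5 / [17.1·cos36.4°·(1.00·sin36.4° − cos36.4°·tan33.0°)]
  = 20.5 / [17.1·0.8049·(1.00·0.5934 − 0.8049·0.6494)]
  = 20.5 / 0.9733 = 21.062 m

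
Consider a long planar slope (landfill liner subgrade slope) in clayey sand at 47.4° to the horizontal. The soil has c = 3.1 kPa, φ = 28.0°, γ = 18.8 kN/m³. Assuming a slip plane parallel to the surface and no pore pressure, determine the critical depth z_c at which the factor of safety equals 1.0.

Setting FS = 1.00 in FS = [c + γz cos²β tanφ] / [γz sinβ cosβ] and solving for z:
z = c / [γ cosβ (FS·sinβ − cosβ·tanφ)]
  = 3.1 / [18.8·cos47.4°·(1.00·sin47.4° − cos47.4°·tan28.0°)]
  = 3.1 / [18.8·0.6769·(1.00·0.7361 − 0.6769·0.5317)]
  = 3.1 / 4.7872 = 0.648 m

z_c = 0.65 m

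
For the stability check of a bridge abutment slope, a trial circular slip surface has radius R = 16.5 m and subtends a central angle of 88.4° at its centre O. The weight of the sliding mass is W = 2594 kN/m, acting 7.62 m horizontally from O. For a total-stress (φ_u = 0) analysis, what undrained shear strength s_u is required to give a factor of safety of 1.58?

FS = s_u·L_a·R / (W·d), so s_u = FS·W·d / (L_a·R).
Arc length L_a = R·θ = 16.5·(88.4°·π/180) = 16.5·1.5429 = 25.46 m
s_u = 1.58·2594·7.62 / (25.46·16.5) = 31230.7 / 420.05 = 74.35 kPa

s_u = 74.4 kPa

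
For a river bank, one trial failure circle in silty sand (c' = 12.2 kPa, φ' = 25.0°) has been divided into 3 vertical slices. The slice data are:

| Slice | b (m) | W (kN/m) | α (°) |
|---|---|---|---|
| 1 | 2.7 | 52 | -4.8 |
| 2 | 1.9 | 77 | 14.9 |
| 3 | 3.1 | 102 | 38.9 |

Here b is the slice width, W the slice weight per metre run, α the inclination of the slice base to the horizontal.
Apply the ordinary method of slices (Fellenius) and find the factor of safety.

Ordinary method of slices: FS = Σ[c'·Δl_i + (W_i cosα_i)·tanφ'] / Σ W_i sinα_i, with Δl_i = b_i / cosα_i.
Slice 1: Δl = 2.7/cos(-4.8°) = 2.710 m; N'_1 = 52·cos(-4.8°) = 51.8; c'Δl = 33.06; W sinα = -4.4
Slice 2: Δl = 1.9/cos14.9° = 1.966 m; N'_2 = 77·cos14.9° = 74.4; c'Δl = 23.99; W sinα = 19.8
Slice 3: Δl = 3.1/cos38.9° = 3.983 m; N'_3 = 102·cos38.9° = 79.4; c'Δl = 48.60; W sinα = 64.1
Σc'Δl = 105.6 kN/m; ΣN' = 205.6 kN/m; ΣW sinα = 79.5 kN/m
Resisting = 105.6 + 205.6·tan25.0° = 105.6 + 95.9 = 201.5 kN/m
FS = 201.5 / 79.5 = 2.535

FS = 2.53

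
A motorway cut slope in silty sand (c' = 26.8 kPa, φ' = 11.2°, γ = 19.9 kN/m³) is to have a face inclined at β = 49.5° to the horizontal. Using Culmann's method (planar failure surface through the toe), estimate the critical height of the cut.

Culmann's analysis gives the critical failure plane at α_cr = (β + φ')/2 = (49.5 + 11.2)/2 = 30.4°, and the critical height
H_c = (4c'/γ) · sinβ cosφ' / [1 − cos(β − φ')]
    = (4·26.8/19.9) · sin49.5°·cos11.2° / [1 − cos(38.3°)]
    = 5.387 · 0.7604·0.9810 / [1 − 0.7848]
    = 5.387 · 0.7459 / 0.2152
    = 18.67 m

H_c = 18.67 m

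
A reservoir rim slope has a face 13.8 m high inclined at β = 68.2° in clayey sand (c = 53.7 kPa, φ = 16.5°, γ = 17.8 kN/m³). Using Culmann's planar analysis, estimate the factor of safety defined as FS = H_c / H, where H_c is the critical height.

H_c = (4c/γ) · sinβ cosφ / [1 − cos(β − φ)]
    = (4·53.7/17.8) · sin68.2°·cos16.5° / [1 − cos51.7°]
    = 12.067 · 0.8903 / 0.3802 = 28.25 m
FS = H_c / H = 28.25 / 13.8 = 2.047

FS = 2.05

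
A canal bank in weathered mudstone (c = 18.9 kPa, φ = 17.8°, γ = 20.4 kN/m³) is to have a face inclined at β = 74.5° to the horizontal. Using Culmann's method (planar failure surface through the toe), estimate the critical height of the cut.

H_c = 7.54 m

Culmann's analysis gives the critical failure plane at α_cr = (β + φ)/2 = (74.5 + 17.8)/2 = 46.1°, and the critical height
H_c = (4c/γ) · sinβ cosφ / [1 − cos(β − φ)]
    = (4·18.9/20.4) · sin74.5°·cos17.8° / [1 − cos(56.7°)]
    = 3.706 · 0.9636·0.9521 / [1 − 0.5490]
    = 3.706 · 0.9175 / 0.4510
    = 7.54 m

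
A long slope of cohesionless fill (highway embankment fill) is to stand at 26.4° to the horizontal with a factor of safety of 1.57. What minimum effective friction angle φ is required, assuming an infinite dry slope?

FS = tanφ/tanβ ⇒ tanφ = FS · tanβ = 1.57 · tan26.4° = 0.7794
φ = arctan(0.7794) = 37.93°

φ = 37.9°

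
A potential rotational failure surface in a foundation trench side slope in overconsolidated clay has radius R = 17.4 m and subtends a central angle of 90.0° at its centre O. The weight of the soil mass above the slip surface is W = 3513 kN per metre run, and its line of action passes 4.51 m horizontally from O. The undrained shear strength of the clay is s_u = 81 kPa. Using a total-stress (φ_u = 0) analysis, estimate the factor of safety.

FS = 2.43

Taking moments about the centre O, the resisting moment is provided by the undrained shear strength acting along the arc:
Arc length L_a = R·θ = 17.4·(90.0°·π/180) = 17.4·1.5708 = 27.33 m
M_R = s_u·L_a·R = 81·27.33·17.4 = 38521.5 kN·m/m
M_D = W·d = 3513·4.51 = 15843.6 kN·m/m
FS = M_R / M_D = 38521.5 / 15843.6 = 2.431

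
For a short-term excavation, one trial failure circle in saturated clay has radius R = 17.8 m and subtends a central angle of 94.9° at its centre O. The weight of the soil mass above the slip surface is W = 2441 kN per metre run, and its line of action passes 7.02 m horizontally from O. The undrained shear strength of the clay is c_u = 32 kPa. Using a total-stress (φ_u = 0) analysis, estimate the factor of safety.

Taking moments about the centre O, the resisting moment is provided by the undrained shear strength acting along the arc:
Arc length L_a = R·θ = 17.8·(94.9°·π/180) = 17.8·1.6563 = 29.48 m
M_R = c_u·L_a·R = 32·29.48·17.8 = 16793.2 kN·m/m
M_D = W·d = 2441·7.02 = 17135.8 kN·m/m
FS = M_R / M_D = 16793.2 / 17135.8 = 0.980

FS = 0.98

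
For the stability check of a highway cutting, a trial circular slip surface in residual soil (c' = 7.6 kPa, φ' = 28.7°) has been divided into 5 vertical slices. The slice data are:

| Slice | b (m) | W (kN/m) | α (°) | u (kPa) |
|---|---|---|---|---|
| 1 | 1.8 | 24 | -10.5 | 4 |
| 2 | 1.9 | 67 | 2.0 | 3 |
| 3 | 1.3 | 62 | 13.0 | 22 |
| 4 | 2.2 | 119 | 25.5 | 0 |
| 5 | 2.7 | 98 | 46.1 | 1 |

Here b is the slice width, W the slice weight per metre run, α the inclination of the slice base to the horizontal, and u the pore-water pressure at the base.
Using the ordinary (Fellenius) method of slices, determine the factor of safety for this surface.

FS = 1.79

Ordinary method of slices: FS = Σ[c'·Δl_i + (W_i cosα_i − u_i·Δl_i)·tanφ'] / Σ W_i sinα_i, with Δl_i = b_i / cosα_i.
Slice 1: Δl = 1.8/cos(-10.5°) = 1.831 m; N'_1 = 24·cos(-10.5°) − 4·1.831 = 16.3; c'Δl = 13.91; W sinα = -4.4
Slice 2: Δl = 1.9/cos2.0° = 1.901 m; N'_2 = 67·cos2.0° − 3·1.901 = 61.3; c'Δl = 14.45; W sinα = 2.3
Slice 3: Δl = 1.3/cos13.0° = 1.334 m; N'_3 = 62·cos13.0° − 22·1.334 = 31.1; c'Δl = 10.14; W sinα = 13.9
Slice 4: Δl = 2.2/cos25.5° = 2.437 m; N'_4 = 119·cos25.5° − 0·2.437 = 107.4; c'Δl = 18.52; W sinα = 51.2
Slice 5: Δl = 2.7/cos46.1° = 3.894 m; N'_5 = 98·cos46.1° − 1·3.894 = 64.1; c'Δl = 29.59; W sinα = 70.6
Σc'Δl = 86.6 kN/m; ΣN' = 280.1 kN/m; ΣW sinα = 133.8 kN/m
Resisting = 86.6 + 280.1·tan28.7° = 86.6 + 153.3 = 239.9 kN/m
FS = 239.9 / 133.8 = 1.794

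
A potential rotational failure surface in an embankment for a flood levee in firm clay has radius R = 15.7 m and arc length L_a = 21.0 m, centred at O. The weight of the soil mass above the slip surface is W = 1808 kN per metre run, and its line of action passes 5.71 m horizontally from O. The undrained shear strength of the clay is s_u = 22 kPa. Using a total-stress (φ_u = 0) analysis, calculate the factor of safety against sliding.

FS = 0.70

Taking moments about the centre O, the resisting moment is provided by the undrained shear strength acting along the arc:
M_R = s_u·L_a·R = 22·21.00·15.7 = 7253.4 kN·m/m
M_D = W·d = 1808·5.71 = 10323.7 kN·m/m
FS = M_R / M_D = 7253.4 / 10323.7 = 0.703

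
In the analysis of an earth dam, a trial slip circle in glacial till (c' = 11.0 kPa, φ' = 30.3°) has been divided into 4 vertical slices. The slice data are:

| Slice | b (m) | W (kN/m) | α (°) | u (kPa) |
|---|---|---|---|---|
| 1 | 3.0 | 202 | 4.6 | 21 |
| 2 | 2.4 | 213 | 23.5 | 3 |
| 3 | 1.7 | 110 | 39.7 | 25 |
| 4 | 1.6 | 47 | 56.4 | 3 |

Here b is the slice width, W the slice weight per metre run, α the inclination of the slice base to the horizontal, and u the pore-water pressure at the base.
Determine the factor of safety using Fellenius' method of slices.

Ordinary method of slices: FS = Σ[c'·Δl_i + (W_i cosα_i − u_i·Δl_i)·tanφ'] / Σ W_i sinα_i, with Δl_i = b_i / cosα_i.
Slice 1: Δl = 3.0/cos4.6° = 3.010 m; N'_1 = 202·cos4.6° − 21·3.010 = 138.1; c'Δl = 33.11; W sinα = 16.2
Slice 2: Δl = 2.4/cos23.5° = 2.617 m; N'_2 = 213·cos23.5° − 3·2.617 = 187.5; c'Δl = 28.79; W sinα = 84.9
Slice 3: Δl = 1.7/cos39.7° = 2.210 m; N'_3 = 110·cos39.7° − 25·2.210 = 29.4; c'Δl = 24.30; W sinα = 70.3
Slice 4: Δl = 1.6/cos56.4° = 2.891 m; N'_4 = 47·cos56.4° − 3·2.891 = 17.3; c'Δl = 31.80; W sinα = 39.1
Σc'Δl = 118.0 kN/m; ΣN' = 372.4 kN/m; ΣW sinα = 210.5 kN/m
Resisting = 118.0 + 372.4·tan30.3° = 118.0 + 217.6 = 335.6 kN/m
FS = 335.6 / 210.5 = 1.594

FS = 1.59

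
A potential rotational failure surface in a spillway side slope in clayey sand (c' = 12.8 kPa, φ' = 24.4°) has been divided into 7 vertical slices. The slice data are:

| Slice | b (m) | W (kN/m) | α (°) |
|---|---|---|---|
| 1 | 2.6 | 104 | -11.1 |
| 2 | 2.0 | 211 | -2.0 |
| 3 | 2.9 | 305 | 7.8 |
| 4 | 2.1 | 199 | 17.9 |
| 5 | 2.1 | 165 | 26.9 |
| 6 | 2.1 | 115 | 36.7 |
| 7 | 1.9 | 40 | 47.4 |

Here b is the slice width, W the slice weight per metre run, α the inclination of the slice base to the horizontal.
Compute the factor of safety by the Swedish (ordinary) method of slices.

Ordinary method of slices: FS = Σ[c'·Δl_i + (W_i cosα_i)·tanφ'] / Σ W_i sinα_i, with Δl_i = b_i / cosα_i.
Slice 1: Δl = 2.6/cos(-11.1°) = 2.650 m; N'_1 = 104·cos(-11.1°) = 102.1; c'Δl = 33.91; W sinα = -20.0
Slice 2: Δl = 2.0/cos(-2.0°) = 2.001 m; N'_2 = 211·cos(-2.0°) = 210.9; c'Δl = 25.62; W sinα = -7.4
Slice 3: Δl = 2.9/cos7.8° = 2.927 m; N'_3 = 305·cos7.8° = 302.2; c'Δl = 37.47; W sinα = 41.4
Slice 4: Δl = 2.1/cos17.9° = 2.207 m; N'_4 = 199·cos17.9° = 189.4; c'Δl = 28.25; W sinα = 61.2
Slice 5: Δl = 2.1/cos26.9° = 2.355 m; N'_5 = 165·cos26.9° = 147.1; c'Δl = 30.14; W sinα = 74.7
Slice 6: Δl = 2.1/cos36.7° = 2.619 m; N'_6 = 115·cos36.7° = 92.2; c'Δl = 33.53; W sinα = 68.7
Slice 7: Δl = 1.9/cos47.4° = 2.807 m; N'_7 = 40·cos47.4° = 27.1; c'Δl = 35.93; W sinα = 29.4
Σc'Δl = 224.8 kN/m; ΣN' = 1070.9 kN/m; ΣW sinα = 248.0 kN/m
Resisting = 224.8 + 1070.9·tan24.4° = 224.8 + 485.8 = 710.6 kN/m
FS = 710.6 / 248.0 = 2.865

FS = 2.87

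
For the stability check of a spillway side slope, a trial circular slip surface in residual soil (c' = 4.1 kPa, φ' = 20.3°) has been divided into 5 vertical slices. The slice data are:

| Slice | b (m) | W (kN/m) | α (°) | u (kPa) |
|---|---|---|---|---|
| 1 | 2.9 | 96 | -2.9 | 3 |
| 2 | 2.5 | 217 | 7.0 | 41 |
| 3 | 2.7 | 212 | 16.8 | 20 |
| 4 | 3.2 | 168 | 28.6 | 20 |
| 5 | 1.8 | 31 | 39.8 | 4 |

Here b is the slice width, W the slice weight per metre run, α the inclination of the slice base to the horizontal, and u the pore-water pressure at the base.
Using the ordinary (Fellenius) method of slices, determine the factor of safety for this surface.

FS = 1.20

Ordinary method of slices: FS = Σ[c'·Δl_i + (W_i cosα_i − u_i·Δl_i)·tanφ'] / Σ W_i sinα_i, with Δl_i = b_i / cosα_i.
Slice 1: Δl = 2.9/cos(-2.9°) = 2.904 m; N'_1 = 96·cos(-2.9°) − 3·2.904 = 87.2; c'Δl = 11.91; W sinα = -4.9
Slice 2: Δl = 2.5/cos7.0° = 2.519 m; N'_2 = 217·cos7.0° − 41·2.519 = 112.1; c'Δl = 10.33; W sinα = 26.4
Slice 3: Δl = 2.7/cos16.8° = 2.820 m; N'_3 = 212·cos16.8° − 20·2.820 = 146.5; c'Δl = 11.56; W sinα = 61.3
Slice 4: Δl = 3.2/cos28.6° = 3.645 m; N'_4 = 168·cos28.6° − 20·3.645 = 74.6; c'Δl = 14.94; W sinα = 80.4
Slice 5: Δl = 1.8/cos39.8° = 2.343 m; N'_5 = 31·cos39.8° − 4·2.343 = 14.4; c'Δl = 9.61; W sinα = 19.8
Σc'Δl = 58.3 kN/m; ΣN' = 434.9 kN/m; ΣW sinα = 183.1 kN/m
Resisting = 58.3 + 434.9·tan20.3° = 58.3 + 160.9 = 219.2 kN/m
FS = 219.2 / 183.1 = 1.197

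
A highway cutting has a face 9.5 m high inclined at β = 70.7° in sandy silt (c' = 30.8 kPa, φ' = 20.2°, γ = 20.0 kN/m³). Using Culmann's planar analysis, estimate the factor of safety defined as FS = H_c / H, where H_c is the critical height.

H_c = (4c'/γ) · sinβ cosφ' / [1 − cos(β − φ')]
    = (4·30.8/20.0) · sin70.7°·cos20.2° / [1 − cos50.5°]
    = 6.160 · 0.8858 / 0.3639 = 14.99 m
FS = H_c / H = 14.99 / 9.5 = 1.578

FS = 1.58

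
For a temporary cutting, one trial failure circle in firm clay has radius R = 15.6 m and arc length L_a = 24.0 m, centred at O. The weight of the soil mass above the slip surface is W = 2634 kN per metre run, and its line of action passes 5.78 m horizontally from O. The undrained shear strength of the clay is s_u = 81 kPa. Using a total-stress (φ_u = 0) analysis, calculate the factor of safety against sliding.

FS = 1.99

Taking moments about the centre O, the resisting moment is provided by the undrained shear strength acting along the arc:
M_R = s_u·L_a·R = 81·24.00·15.6 = 30326.4 kN·m/m
M_D = W·d = 2634·5.78 = 15224.5 kN·m/m
FS = M_R / M_D = 30326.4 / 15224.5 = 1.992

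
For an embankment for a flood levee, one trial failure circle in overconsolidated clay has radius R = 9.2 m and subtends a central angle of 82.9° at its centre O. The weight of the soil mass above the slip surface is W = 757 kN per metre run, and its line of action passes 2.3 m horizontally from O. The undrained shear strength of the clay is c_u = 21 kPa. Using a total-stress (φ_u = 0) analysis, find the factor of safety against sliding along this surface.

FS = 1.48

Taking moments about the centre O, the resisting moment is provided by the undrained shear strength acting along the arc:
Arc length L_a = R·θ = 9.2·(82.9°·π/180) = 9.2·1.4469 = 13.31 m
M_R = c_u·L_a·R = 21·13.31·9.2 = 2571.7 kN·m/m
M_D = W·d = 757·2.3 = 1741.1 kN·m/m
FS = M_R / M_D = 2571.7 / 1741.1 = 1.477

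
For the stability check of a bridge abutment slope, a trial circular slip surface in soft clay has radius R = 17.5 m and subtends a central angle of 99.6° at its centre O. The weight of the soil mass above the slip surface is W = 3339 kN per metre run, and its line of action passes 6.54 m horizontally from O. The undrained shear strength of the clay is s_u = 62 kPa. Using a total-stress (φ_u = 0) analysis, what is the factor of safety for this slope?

FS = 1.51

Taking moments about the centre O, the resisting moment is provided by the undrained shear strength acting along the arc:
Arc length L_a = R·θ = 17.5·(99.6°·π/180) = 17.5·1.7383 = 30.42 m
M_R = s_u·L_a·R = 62·30.42·17.5 = 33006.9 kN·m/m
M_D = W·d = 3339·6.54 = 21837.1 kN·m/m
FS = M_R / M_D = 33006.9 / 21837.1 = 1.512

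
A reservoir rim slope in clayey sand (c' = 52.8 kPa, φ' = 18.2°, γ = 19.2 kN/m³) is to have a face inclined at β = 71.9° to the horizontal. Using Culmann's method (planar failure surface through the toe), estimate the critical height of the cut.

H_c = 24.35 m

Culmann's analysis gives the critical failure plane at α_cr = (β + φ')/2 = (71.9 + 18.2)/2 = 45.1°, and the critical height
H_c = (4c'/γ) · sinβ cosφ' / [1 − cos(β − φ')]
    = (4·52.8/19.2) · sin71.9°·cos18.2° / [1 − cos(53.7°)]
    = 11.000 · 0.9505·0.9500 / [1 − 0.5920]
    = 11.000 · 0.9030 / 0.4080
    = 24.35 m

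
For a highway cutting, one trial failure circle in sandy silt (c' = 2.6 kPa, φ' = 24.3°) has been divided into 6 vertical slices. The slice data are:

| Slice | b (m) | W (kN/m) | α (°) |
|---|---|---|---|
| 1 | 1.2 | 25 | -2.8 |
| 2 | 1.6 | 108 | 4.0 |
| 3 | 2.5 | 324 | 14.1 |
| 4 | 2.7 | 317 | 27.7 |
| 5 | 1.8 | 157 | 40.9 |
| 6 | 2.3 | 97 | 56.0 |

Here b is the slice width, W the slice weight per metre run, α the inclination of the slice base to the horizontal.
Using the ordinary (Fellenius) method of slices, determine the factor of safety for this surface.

Ordinary method of slices: FS = Σ[c'·Δl_i + (W_i cosα_i)·tanφ'] / Σ W_i sinα_i, with Δl_i = b_i / cosα_i.
Slice 1: Δl = 1.2/cos(-2.8°) = 1.201 m; N'_1 = 25·cos(-2.8°) = 25.0; c'Δl = 3.12; W sinα = -1.2
Slice 2: Δl = 1.6/cos4.0° = 1.604 m; N'_2 = 108·cos4.0° = 107.7; c'Δl = 4.17; W sinα = 7.5
Slice 3: Δl = 2.5/cos14.1° = 2.578 m; N'_3 = 324·cos14.1° = 314.2; c'Δl = 6.70; W sinα = 78.9
Slice 4: Δl = 2.7/cos27.7° = 3.049 m; N'_4 = 317·cos27.7° = 280.7; c'Δl = 7.93; W sinα = 147.4
Slice 5: Δl = 1.8/cos40.9° = 2.381 m; N'_5 = 157·cos40.9° = 118.7; c'Δl = 6.19; W sinα = 102.8
Slice 6: Δl = 2.3/cos56.0° = 4.113 m; N'_6 = 97·cos56.0° = 54.2; c'Δl = 10.69; W sinα = 80.4
Σc'Δl = 38.8 kN/m; ΣN' = 900.5 kN/m; ΣW sinα = 415.8 kN/m
Resisting = 38.8 + 900.5·tan24.3° = 38.8 + 406.6 = 445.4 kN/m
FS = 445.4 / 415.8 = 1.071

FS = 1.07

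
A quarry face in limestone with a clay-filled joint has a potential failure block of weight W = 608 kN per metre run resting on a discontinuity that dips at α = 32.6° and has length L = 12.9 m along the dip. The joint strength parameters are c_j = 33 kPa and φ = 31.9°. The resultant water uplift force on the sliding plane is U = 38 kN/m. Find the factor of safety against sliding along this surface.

FS = 2.20

Resolving the block weight along and normal to the plane and applying the Mohr–Coulomb strength on the joint:
N' = W cosα − U = 608·cos32.6° − 38 = 474.2 kN/m
Driving force T = W sinα = 608·sin32.6° = 327.6 kN/m
Resisting force R = c_j·L + N'·tanφ = 33·12.9 + 474.2·tan31.9° = 425.7 + 295.2 = 720.9 kN/m
FS = R / T = 720.9 / 327.6 = 2.201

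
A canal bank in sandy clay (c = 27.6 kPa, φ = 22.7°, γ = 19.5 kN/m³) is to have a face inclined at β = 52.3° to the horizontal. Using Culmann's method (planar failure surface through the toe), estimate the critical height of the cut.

Culmann's analysis gives the critical failure plane at α_cr = (β + φ)/2 = (52.3 + 22.7)/2 = 37.5°, and the critical height
H_c = (4c/γ) · sinβ cosφ / [1 − cos(β − φ)]
    = (4·27.6/19.5) · sin52.3°·cos22.7° / [1 − cos(29.6°)]
    = 5.662 · 0.7912·0.9225 / [1 − 0.8695]
    = 5.662 · 0.7299 / 0.1305
    = 31.67 m

H_c = 31.67 m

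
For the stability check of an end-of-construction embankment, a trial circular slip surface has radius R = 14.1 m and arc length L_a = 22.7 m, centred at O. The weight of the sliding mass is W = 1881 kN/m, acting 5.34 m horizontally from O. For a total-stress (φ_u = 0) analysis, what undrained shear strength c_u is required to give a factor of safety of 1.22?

c_u = 38.3 kPa

FS = c_u·L_a·R / (W·d), so c_u = FS·W·d / (L_a·R).
c_u = 1.22·1881·5.34 / (22.70·14.1) = 12254.3 / 320.07 = 38.29 kPa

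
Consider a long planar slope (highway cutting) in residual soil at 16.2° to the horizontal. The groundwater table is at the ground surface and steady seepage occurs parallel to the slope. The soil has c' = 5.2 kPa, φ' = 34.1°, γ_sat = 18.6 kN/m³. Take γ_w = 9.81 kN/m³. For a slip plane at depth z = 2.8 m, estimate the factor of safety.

FS = 1.47

With seepage parallel to the slope and the water table at the surface, the effective normal stress on the slip plane uses the buoyant unit weight γ' = γ_sat − γ_w while the driving shear stress uses γ_sat:
FS = [c' + γ' z cos²β tanφ'] / [γ_sat z sinβ cosβ]
γ' = 18.6 − 9.81 = 8.79 kN/m³
Numerator = 5.2 + 8.79·2.8·cos²16.2°·tan34.1° = 5.2 + 8.79·2.8·0.9222·0.6771 = 20.567 kPa
Denominator = 18.6·2.8·sin16.2°·cos16.2° = 18.6·2.8·0.2790·0.9603 = 13.953 kPa
FS = 20.567 / 13.953 = 1.474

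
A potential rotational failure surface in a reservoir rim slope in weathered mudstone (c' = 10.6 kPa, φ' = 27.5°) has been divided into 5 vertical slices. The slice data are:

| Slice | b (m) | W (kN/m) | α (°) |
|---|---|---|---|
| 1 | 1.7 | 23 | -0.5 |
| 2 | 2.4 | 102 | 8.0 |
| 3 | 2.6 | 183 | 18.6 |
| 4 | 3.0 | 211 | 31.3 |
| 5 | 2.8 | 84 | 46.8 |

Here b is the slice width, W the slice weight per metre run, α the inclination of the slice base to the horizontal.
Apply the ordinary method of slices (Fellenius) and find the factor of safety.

FS = 1.78

Ordinary method of slices: FS = Σ[c'·Δl_i + (W_i cosα_i)·tanφ'] / Σ W_i sinα_i, with Δl_i = b_i / cosα_i.
Slice 1: Δl = 1.7/cos(-0.5°) = 1.700 m; N'_1 = 23·cos(-0.5°) = 23.0; c'Δl = 18.02; W sinα = -0.2
Slice 2: Δl = 2.4/cos8.0° = 2.424 m; N'_2 = 102·cos8.0° = 101.0; c'Δl = 25.69; W sinα = 14.2
Slice 3: Δl = 2.6/cos18.6° = 2.743 m; N'_3 = 183·cos18.6° = 173.4; c'Δl = 29.08; W sinα = 58.4
Slice 4: Δl = 3.0/cos31.3° = 3.511 m; N'_4 = 211·cos31.3° = 180.3; c'Δl = 37.22; W sinα = 109.6
Slice 5: Δl = 2.8/cos46.8° = 4.090 m; N'_5 = 84·cos46.8° = 57.5; c'Δl = 43.36; W sinα = 61.2
Σc'Δl = 153.4 kN/m; ΣN' = 535.2 kN/m; ΣW sinα = 243.2 kN/m
Resisting = 153.4 + 535.2·tan27.5° = 153.4 + 278.6 = 432.0 kN/m
FS = 432.0 / 243.2 = 1.776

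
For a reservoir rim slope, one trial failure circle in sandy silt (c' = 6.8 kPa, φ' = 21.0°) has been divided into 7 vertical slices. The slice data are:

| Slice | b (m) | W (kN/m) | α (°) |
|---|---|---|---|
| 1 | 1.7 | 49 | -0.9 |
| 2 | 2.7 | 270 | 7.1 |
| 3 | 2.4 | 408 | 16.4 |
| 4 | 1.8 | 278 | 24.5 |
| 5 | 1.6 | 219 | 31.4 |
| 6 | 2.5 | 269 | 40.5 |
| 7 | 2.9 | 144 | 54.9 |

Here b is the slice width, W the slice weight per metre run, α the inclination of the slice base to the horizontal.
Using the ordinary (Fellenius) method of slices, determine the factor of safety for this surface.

FS = 1.02

Ordinary method of slices: FS = Σ[c'·Δl_i + (W_i cosα_i)·tanφ'] / Σ W_i sinα_i, with Δl_i = b_i / cosα_i.
Slice 1: Δl = 1.7/cos(-0.9°) = 1.700 m; N'_1 = 49·cos(-0.9°) = 49.0; c'Δl = 11.56; W sinα = -0.8
Slice 2: Δl = 2.7/cos7.1° = 2.721 m; N'_2 = 270·cos7.1° = 267.9; c'Δl = 18.50; W sinα = 33.4
Slice 3: Δl = 2.4/cos16.4° = 2.502 m; N'_3 = 408·cos16.4° = 391.4; c'Δl = 17.01; W sinα = 115.2
Slice 4: Δl = 1.8/cos24.5° = 1.978 m; N'_4 = 278·cos24.5° = 253.0; c'Δl = 13.45; W sinα = 115.3
Slice 5: Δl = 1.6/cos31.4° = 1.875 m; N'_5 = 219·cos31.4° = 186.9; c'Δl = 12.75; W sinα = 114.1
Slice 6: Δl = 2.5/cos40.5° = 3.288 m; N'_6 = 269·cos40.5° = 204.5; c'Δl = 22.36; W sinα = 174.7
Slice 7: Δl = 2.9/cos54.9° = 5.043 m; N'_7 = 144·cos54.9° = 82.8; c'Δl = 34.30; W sinα = 117.8
Σc'Δl = 129.9 kN/m; ΣN' = 1435.6 kN/m; ΣW sinα = 669.7 kN/m
Resisting = 129.9 + 1435.6·tan21.0° = 129.9 + 551.1 = 681.0 kN/m
FS = 681.0 / 669.7 = 1.017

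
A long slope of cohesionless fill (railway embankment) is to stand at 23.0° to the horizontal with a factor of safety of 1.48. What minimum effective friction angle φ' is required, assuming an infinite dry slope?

φ' = 32.1°

FS = tanφ'/tanβ ⇒ tanφ' = FS · tanβ = 1.48 · tan23.0° = 0.6282
φ' = arctan(0.6282) = 32.14°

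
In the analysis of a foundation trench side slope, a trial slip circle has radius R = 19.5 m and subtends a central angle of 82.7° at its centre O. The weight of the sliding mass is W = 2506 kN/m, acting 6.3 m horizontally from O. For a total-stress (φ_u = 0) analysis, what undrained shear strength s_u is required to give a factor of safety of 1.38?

FS = s_u·L_a·R / (W·d), so s_u = FS·W·d / (L_a·R).
Arc length L_a = R·θ = 19.5·(82.7°·π/180) = 19.5·1.4434 = 28.15 m
s_u = 1.38·2506·6.3 / (28.15·19.5) = 21787.2 / 548.85 = 39.70 kPa

s_u = 39.7 kPa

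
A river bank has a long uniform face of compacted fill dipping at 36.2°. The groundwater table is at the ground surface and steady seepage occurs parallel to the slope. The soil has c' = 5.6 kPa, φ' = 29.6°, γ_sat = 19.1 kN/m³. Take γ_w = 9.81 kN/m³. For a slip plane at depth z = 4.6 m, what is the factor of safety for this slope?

FS = 0.51

With seepage parallel to the slope and the water table at the surface, the effective normal stress on the slip plane uses the buoyant unit weight γ' = γ_sat − γ_w while the driving shear stress uses γ_sat:
FS = [c' + γ' z cos²β tanφ'] / [γ_sat z sinβ cosβ]
γ' = 19.1 − 9.81 = 9.29 kN/m³
Numerator = 5.6 + 9.29·4.6·cos²36.2°·tan29.6° = 5.6 + 9.29·4.6·0.6512·0.5681 = 21.408 kPa
Denominator = 19.1·4.6·sin36.2°·cos36.2° = 19.1·4.6·0.5906·0.8070 = 41.874 kPa
FS = 21.408 / 41.874 = 0.511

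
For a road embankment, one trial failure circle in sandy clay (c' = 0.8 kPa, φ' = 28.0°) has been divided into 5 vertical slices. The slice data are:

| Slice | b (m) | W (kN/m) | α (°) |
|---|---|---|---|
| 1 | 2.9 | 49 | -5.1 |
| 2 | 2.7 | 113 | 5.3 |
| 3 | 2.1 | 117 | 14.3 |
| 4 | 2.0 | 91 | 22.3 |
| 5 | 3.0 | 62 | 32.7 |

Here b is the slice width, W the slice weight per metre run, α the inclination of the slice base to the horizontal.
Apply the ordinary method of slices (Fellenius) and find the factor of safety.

FS = 2.23

Ordinary method of slices: FS = Σ[c'·Δl_i + (W_i cosα_i)·tanφ'] / Σ W_i sinα_i, with Δl_i = b_i / cosα_i.
Slice 1: Δl = 2.9/cos(-5.1°) = 2.912 m; N'_1 = 49·cos(-5.1°) = 48.8; c'Δl = 2.33; W sinα = -4.4
Slice 2: Δl = 2.7/cos5.3° = 2.712 m; N'_2 = 113·cos5.3° = 112.5; c'Δl = 2.17; W sinα = 10.4
Slice 3: Δl = 2.1/cos14.3° = 2.167 m; N'_3 = 117·cos14.3° = 113.4; c'Δl = 1.73; W sinα = 28.9
Slice 4: Δl = 2.0/cos22.3° = 2.162 m; N'_4 = 91·cos22.3° = 84.2; c'Δl = 1.73; W sinα = 34.5
Slice 5: Δl = 3.0/cos32.7° = 3.565 m; N'_5 = 62·cos32.7° = 52.2; c'Δl = 2.85; W sinα = 33.5
Σc'Δl = 10.8 kN/m; ΣN' = 411.1 kN/m; ΣW sinα = 103.0 kN/m
Resisting = 10.8 + 411.1·tan28.0° = 10.8 + 218.6 = 229.4 kN/m
FS = 229.4 / 103.0 = 2.227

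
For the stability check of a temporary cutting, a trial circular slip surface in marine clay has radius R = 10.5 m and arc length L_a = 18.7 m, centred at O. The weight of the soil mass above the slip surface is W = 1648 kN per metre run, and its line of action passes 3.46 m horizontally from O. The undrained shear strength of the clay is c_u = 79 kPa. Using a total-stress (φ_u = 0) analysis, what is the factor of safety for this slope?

Taking moments about the centre O, the resisting moment is provided by the undrained shear strength acting along the arc:
M_R = c_u·L_a·R = 79·18.70·10.5 = 15511.6 kN·m/m
M_D = W·d = 1648·3.46 = 5702.1 kN·m/m
FS = M_R / M_D = 15511.6 / 5702.1 = 2.720

FS = 2.72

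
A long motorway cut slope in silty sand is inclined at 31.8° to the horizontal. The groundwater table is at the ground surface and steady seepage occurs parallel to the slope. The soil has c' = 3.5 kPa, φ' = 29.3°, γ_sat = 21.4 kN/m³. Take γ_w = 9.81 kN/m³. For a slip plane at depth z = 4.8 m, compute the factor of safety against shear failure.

With seepage parallel to the slope and the water table at the surface, the effective normal stress on the slip plane uses the buoyant unit weight γ' = γ_sat − γ_w while the driving shear stress uses γ_sat:
FS = [c' + γ' z cos²β tanφ'] / [γ_sat z sinβ cosβ]
γ' = 21.4 − 9.81 = 11.59 kN/m³
Numerator = 3.5 + 11.59·4.8·cos²31.8°·tan29.3° = 3.5 + 11.59·4.8·0.7223·0.5612 = 26.050 kPa
Denominator = 21.4·4.8·sin31.8°·cos31.8° = 21.4·4.8·0.5270·0.8499 = 46.004 kPa
FS = 26.050 / 46.004 = 0.566

FS = 0.57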